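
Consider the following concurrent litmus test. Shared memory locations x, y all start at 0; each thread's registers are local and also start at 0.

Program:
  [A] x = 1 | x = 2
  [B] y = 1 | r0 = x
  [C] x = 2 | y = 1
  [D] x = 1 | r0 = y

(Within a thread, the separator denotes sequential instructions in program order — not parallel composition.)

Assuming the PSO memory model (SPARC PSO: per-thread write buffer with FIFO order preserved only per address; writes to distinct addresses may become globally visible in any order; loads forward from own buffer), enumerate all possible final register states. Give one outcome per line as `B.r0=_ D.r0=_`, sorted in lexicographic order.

B.r0=0 D.r0=0
B.r0=0 D.r0=1
B.r0=1 D.r0=0
B.r0=1 D.r0=1
B.r0=2 D.r0=0
B.r0=2 D.r0=1

outcome vector order: (B.r0,D.r0)
|PSO outcomes| = 6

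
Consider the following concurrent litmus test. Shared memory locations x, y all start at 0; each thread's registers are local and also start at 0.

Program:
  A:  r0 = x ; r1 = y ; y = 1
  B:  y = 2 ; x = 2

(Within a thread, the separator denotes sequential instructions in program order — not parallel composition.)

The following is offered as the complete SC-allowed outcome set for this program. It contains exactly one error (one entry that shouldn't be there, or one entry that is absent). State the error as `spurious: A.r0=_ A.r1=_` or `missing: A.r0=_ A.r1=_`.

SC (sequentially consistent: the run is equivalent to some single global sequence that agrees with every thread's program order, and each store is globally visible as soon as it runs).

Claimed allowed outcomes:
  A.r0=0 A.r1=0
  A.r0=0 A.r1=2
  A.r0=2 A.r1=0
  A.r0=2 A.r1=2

outcome vector order: (A.r0,A.r1)
SC: 3 outcomes — {<0 0> <0 2> <2 2>}
claimed∖SC = {<2 0>}

spurious: A.r0=2 A.r1=0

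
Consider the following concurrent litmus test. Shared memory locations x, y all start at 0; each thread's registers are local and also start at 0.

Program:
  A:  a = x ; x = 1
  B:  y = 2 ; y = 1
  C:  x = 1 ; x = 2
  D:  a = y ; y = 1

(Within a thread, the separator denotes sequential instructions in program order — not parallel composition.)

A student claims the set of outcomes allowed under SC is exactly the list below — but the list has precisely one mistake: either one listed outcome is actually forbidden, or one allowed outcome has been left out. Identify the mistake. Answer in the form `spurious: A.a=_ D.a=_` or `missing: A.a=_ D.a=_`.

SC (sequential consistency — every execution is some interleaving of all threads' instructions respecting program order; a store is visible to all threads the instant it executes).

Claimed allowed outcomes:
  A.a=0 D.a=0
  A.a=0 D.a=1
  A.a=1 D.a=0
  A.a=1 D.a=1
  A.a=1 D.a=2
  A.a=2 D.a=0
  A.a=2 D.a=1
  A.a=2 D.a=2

missing: A.a=0 D.a=2

outcome vector order: (A.a,D.a)
SC: 9 outcomes — {0/0, 0/1, 0/2, 1/0, 1/1, 1/2, 2/0, 2/1, 2/2}
SC∖claimed = {0/2}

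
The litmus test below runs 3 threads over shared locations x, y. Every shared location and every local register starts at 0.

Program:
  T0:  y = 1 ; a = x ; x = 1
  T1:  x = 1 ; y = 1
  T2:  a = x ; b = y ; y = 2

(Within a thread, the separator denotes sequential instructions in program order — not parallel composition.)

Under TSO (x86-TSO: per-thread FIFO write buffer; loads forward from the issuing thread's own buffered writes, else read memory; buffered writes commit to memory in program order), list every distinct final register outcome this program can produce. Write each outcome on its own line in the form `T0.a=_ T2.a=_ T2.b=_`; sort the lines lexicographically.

T0.a=0 T2.a=0 T2.b=0
T0.a=0 T2.a=0 T2.b=1
T0.a=0 T2.a=1 T2.b=0
T0.a=0 T2.a=1 T2.b=1
T0.a=1 T2.a=0 T2.b=0
T0.a=1 T2.a=0 T2.b=1
T0.a=1 T2.a=1 T2.b=0
T0.a=1 T2.a=1 T2.b=1

outcome vector order: (T0.a,T2.a,T2.b)
|TSO outcomes| = 8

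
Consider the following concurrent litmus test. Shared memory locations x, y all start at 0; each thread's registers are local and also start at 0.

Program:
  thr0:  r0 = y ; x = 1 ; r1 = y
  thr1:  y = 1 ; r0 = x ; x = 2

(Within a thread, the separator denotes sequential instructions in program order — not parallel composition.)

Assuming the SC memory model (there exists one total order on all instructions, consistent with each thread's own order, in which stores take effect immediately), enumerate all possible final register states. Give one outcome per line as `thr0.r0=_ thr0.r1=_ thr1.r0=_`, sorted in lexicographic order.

outcome vector order: (thr0.r0,thr0.r1,thr1.r0)
|SC outcomes| = 5

thr0.r0=0 thr0.r1=0 thr1.r0=1
thr0.r0=0 thr0.r1=1 thr1.r0=0
thr0.r0=0 thr0.r1=1 thr1.r0=1
thr0.r0=1 thr0.r1=1 thr1.r0=0
thr0.r0=1 thr0.r1=1 thr1.r0=1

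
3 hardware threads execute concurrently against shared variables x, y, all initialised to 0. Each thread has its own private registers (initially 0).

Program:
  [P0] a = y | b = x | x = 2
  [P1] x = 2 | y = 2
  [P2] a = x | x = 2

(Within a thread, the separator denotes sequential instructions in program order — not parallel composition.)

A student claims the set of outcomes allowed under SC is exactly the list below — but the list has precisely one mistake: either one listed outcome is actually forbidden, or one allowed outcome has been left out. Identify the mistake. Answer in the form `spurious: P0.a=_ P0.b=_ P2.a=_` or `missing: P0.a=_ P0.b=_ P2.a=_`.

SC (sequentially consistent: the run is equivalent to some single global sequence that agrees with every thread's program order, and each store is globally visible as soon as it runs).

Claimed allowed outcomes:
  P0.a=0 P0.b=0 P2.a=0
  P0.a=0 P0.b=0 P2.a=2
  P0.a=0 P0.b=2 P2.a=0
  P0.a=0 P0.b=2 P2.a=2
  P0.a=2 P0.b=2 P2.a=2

missing: P0.a=2 P0.b=2 P2.a=0

outcome vector order: (P0.a,P0.b,P2.a)
SC: 6 outcomes — {(0,0,0), (0,0,2), (0,2,0), (0,2,2), (2,2,0), (2,2,2)}
SC∖claimed = {(2,2,0)}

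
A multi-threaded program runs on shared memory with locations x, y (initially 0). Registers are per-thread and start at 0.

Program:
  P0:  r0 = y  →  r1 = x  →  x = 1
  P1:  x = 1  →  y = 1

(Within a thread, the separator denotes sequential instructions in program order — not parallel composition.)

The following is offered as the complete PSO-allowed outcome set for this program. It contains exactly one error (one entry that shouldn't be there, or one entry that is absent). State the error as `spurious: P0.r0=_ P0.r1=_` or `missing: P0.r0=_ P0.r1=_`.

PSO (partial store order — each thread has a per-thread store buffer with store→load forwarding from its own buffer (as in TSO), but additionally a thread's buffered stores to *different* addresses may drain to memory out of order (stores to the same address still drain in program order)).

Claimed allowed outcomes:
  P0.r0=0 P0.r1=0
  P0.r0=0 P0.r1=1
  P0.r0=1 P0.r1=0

missing: P0.r0=1 P0.r1=1

outcome vector order: (P0.r0,P0.r1)
under PSO → (0,0) (0,1) (1,0) (1,1)
PSO∖claimed = {(1,1)}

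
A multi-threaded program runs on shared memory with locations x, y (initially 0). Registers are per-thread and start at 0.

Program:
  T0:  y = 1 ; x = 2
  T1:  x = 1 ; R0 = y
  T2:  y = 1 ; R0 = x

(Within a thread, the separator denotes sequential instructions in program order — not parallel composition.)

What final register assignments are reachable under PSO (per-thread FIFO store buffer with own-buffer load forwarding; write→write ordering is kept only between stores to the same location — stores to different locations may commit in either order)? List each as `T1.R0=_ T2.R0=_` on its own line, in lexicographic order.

T1.R0=0 T2.R0=0
T1.R0=0 T2.R0=1
T1.R0=0 T2.R0=2
T1.R0=1 T2.R0=0
T1.R0=1 T2.R0=1
T1.R0=1 T2.R0=2

outcome vector order: (T1.R0,T2.R0)
|PSO outcomes| = 6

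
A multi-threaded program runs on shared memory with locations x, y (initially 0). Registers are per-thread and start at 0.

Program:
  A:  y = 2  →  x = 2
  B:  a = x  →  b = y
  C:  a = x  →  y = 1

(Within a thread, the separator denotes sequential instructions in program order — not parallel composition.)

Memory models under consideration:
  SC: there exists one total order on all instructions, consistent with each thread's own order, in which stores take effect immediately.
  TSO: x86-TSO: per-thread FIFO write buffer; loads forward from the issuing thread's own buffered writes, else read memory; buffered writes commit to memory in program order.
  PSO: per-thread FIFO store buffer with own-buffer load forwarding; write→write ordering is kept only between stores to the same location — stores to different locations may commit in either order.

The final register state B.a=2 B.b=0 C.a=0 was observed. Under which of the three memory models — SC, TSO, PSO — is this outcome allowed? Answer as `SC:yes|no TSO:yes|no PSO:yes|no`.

SC:no TSO:no PSO:yes

outcome vector order: (B.a,B.b,C.a)
under SC → 0/0/0, 0/0/2, 0/1/0, 0/1/2, 0/2/0, 0/2/2, 2/1/0, 2/1/2, 2/2/0, 2/2/2
under TSO → 0/0/0, 0/0/2, 0/1/0, 0/1/2, 0/2/0, 0/2/2, 2/1/0, 2/1/2, 2/2/0, 2/2/2
under PSO → 0/0/0, 0/0/2, 0/1/0, 0/1/2, 0/2/0, 0/2/2, 2/0/0, 2/0/2, 2/1/0, 2/1/2, 2/2/0, 2/2/2
target 2/0/0 ∈ {PSO}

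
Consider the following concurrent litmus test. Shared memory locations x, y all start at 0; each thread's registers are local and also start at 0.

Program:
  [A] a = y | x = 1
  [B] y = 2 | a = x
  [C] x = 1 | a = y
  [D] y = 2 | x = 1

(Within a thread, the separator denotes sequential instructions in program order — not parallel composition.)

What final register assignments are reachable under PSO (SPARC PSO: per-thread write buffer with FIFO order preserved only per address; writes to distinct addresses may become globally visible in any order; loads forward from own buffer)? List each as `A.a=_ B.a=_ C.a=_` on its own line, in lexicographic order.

A.a=0 B.a=0 C.a=0
A.a=0 B.a=0 C.a=2
A.a=0 B.a=1 C.a=0
A.a=0 B.a=1 C.a=2
A.a=2 B.a=0 C.a=0
A.a=2 B.a=0 C.a=2
A.a=2 B.a=1 C.a=0
A.a=2 B.a=1 C.a=2

outcome vector order: (A.a,B.a,C.a)
|PSO outcomes| = 8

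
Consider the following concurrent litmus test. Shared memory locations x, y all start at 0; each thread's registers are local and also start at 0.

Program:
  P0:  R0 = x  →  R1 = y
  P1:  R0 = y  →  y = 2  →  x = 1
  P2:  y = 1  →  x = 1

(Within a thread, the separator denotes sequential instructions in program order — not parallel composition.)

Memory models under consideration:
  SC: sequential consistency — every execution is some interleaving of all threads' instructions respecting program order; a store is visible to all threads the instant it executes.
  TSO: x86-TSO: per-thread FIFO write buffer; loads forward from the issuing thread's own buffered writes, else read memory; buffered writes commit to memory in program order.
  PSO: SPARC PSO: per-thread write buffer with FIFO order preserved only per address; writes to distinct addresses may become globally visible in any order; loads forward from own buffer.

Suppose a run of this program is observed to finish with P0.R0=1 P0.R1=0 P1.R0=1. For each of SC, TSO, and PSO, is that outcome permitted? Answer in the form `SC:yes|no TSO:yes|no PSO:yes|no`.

outcome vector order: (P0.R0,P0.R1,P1.R0)
[SC] allowed = {(0,0,0); (0,0,1); (0,1,0); (0,1,1); (0,2,0); (0,2,1); (1,1,0); (1,1,1); (1,2,0); (1,2,1)}
[TSO] allowed = {(0,0,0); (0,0,1); (0,1,0); (0,1,1); (0,2,0); (0,2,1); (1,1,0); (1,1,1); (1,2,0); (1,2,1)}
[PSO] allowed = {(0,0,0); (0,0,1); (0,1,0); (0,1,1); (0,2,0); (0,2,1); (1,0,0); (1,0,1); (1,1,0); (1,1,1); (1,2,0); (1,2,1)}
target (1,0,1) ∈ {PSO}

SC:no TSO:no PSO:yes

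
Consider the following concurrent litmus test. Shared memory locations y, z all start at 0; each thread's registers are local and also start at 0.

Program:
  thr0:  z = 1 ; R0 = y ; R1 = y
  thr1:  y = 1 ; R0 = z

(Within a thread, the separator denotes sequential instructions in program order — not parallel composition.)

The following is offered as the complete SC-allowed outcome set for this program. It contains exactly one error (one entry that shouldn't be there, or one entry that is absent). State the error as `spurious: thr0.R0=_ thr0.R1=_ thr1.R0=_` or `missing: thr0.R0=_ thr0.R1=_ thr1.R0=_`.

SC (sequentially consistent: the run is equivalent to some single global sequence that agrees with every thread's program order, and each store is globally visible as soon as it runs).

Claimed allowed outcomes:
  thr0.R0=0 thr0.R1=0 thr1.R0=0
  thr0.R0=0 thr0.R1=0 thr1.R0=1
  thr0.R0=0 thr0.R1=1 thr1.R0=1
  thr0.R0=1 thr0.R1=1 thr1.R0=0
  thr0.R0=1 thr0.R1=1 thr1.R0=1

spurious: thr0.R0=0 thr0.R1=0 thr1.R0=0

outcome vector order: (thr0.R0,thr0.R1,thr1.R0)
SC: 4 outcomes — {(0,0,1) (0,1,1) (1,1,0) (1,1,1)}
claimed∖SC = {(0,0,0)}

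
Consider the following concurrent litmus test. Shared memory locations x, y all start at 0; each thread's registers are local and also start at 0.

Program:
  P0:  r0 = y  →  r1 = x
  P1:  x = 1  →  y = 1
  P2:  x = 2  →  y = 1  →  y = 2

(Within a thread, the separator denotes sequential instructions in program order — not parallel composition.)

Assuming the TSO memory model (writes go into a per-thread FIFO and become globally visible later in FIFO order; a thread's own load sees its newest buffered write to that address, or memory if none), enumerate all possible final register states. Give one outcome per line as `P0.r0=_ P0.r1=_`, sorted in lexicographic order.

P0.r0=0 P0.r1=0
P0.r0=0 P0.r1=1
P0.r0=0 P0.r1=2
P0.r0=1 P0.r1=1
P0.r0=1 P0.r1=2
P0.r0=2 P0.r1=1
P0.r0=2 P0.r1=2

outcome vector order: (P0.r0,P0.r1)
|TSO outcomes| = 7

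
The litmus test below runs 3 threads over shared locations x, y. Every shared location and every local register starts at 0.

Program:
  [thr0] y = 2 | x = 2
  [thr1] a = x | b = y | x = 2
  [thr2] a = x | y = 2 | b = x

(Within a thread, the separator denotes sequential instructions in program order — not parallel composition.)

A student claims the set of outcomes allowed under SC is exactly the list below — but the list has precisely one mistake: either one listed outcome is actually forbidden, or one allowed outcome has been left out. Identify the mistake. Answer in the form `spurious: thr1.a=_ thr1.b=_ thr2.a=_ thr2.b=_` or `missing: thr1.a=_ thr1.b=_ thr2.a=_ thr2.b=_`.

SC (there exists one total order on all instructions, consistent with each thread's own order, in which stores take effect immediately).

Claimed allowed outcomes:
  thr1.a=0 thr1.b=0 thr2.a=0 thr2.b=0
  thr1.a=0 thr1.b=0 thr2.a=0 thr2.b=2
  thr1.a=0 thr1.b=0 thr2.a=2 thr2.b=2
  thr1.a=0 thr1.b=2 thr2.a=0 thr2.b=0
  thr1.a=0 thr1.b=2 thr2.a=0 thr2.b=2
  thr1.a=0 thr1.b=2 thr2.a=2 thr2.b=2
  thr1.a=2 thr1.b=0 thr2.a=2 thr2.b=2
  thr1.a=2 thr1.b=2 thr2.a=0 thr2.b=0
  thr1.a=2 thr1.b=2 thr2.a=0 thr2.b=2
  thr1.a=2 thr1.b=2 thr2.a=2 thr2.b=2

spurious: thr1.a=2 thr1.b=0 thr2.a=2 thr2.b=2

outcome vector order: (thr1.a,thr1.b,thr2.a,thr2.b)
SC: 9 outcomes — {0/0/0/0, 0/0/0/2, 0/0/2/2, 0/2/0/0, 0/2/0/2, 0/2/2/2, 2/2/0/0, 2/2/0/2, 2/2/2/2}
claimed∖SC = {2/0/2/2}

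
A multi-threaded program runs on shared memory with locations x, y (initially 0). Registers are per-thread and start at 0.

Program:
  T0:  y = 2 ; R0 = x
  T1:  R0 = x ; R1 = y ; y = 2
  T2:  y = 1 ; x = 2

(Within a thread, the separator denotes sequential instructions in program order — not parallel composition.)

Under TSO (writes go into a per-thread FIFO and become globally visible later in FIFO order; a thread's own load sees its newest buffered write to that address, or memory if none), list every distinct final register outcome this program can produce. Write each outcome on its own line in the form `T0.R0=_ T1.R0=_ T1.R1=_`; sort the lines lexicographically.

T0.R0=0 T1.R0=0 T1.R1=0
T0.R0=0 T1.R0=0 T1.R1=1
T0.R0=0 T1.R0=0 T1.R1=2
T0.R0=0 T1.R0=2 T1.R1=1
T0.R0=0 T1.R0=2 T1.R1=2
T0.R0=2 T1.R0=0 T1.R1=0
T0.R0=2 T1.R0=0 T1.R1=1
T0.R0=2 T1.R0=0 T1.R1=2
T0.R0=2 T1.R0=2 T1.R1=1
T0.R0=2 T1.R0=2 T1.R1=2

outcome vector order: (T0.R0,T1.R0,T1.R1)
|TSO outcomes| = 10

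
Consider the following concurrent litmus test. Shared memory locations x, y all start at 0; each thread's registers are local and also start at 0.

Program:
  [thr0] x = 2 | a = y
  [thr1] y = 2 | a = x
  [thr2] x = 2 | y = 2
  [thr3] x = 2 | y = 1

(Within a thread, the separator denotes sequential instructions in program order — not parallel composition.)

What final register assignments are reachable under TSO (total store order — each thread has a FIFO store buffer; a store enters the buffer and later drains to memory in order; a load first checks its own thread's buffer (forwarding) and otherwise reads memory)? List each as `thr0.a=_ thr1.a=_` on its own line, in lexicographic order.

outcome vector order: (thr0.a,thr1.a)
|TSO outcomes| = 6

thr0.a=0 thr1.a=0
thr0.a=0 thr1.a=2
thr0.a=1 thr1.a=0
thr0.a=1 thr1.a=2
thr0.a=2 thr1.a=0
thr0.a=2 thr1.a=2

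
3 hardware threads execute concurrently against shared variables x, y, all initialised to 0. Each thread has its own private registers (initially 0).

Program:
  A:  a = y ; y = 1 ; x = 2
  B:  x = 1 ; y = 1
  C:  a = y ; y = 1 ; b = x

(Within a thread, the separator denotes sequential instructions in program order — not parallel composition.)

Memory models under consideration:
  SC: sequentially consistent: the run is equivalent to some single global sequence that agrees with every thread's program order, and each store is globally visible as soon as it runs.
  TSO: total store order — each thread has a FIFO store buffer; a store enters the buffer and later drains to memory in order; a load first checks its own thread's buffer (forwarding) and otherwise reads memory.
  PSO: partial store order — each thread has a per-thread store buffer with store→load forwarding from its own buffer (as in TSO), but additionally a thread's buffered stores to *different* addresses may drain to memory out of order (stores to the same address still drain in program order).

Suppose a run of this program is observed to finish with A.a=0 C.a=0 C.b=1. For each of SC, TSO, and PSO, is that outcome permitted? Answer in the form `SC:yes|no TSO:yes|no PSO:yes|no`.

outcome vector order: (A.a,C.a,C.b)
under SC → <0 0 0>, <0 0 1>, <0 0 2>, <0 1 0>, <0 1 1>, <0 1 2>, <1 0 0>, <1 0 1>, <1 0 2>, <1 1 1>, <1 1 2>
under TSO → <0 0 0>, <0 0 1>, <0 0 2>, <0 1 0>, <0 1 1>, <0 1 2>, <1 0 0>, <1 0 1>, <1 0 2>, <1 1 1>, <1 1 2>
under PSO → <0 0 0>, <0 0 1>, <0 0 2>, <0 1 0>, <0 1 1>, <0 1 2>, <1 0 0>, <1 0 1>, <1 0 2>, <1 1 0>, <1 1 1>, <1 1 2>
target <0 0 1> ∈ {SC,TSO,PSO}

SC:yes TSO:yes PSO:yes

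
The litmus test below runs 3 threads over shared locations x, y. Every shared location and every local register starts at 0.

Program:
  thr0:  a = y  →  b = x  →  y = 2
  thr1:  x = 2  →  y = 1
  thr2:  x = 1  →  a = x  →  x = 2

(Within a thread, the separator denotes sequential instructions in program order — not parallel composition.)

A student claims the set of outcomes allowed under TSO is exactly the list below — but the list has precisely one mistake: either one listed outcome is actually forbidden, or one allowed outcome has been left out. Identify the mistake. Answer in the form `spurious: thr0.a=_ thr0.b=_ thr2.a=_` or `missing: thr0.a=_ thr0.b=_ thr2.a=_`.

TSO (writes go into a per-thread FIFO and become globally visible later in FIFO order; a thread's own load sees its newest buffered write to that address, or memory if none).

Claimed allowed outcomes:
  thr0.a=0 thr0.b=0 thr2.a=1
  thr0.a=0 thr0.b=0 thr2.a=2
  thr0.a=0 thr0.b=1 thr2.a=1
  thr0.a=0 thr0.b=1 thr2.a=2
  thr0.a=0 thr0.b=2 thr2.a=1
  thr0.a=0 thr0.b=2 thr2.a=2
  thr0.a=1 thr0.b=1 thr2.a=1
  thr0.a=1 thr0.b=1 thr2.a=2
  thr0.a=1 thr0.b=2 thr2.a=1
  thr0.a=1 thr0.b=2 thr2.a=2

outcome vector order: (thr0.a,thr0.b,thr2.a)
under TSO → 0/0/1; 0/0/2; 0/1/1; 0/1/2; 0/2/1; 0/2/2; 1/1/1; 1/2/1; 1/2/2
claimed∖TSO = {1/1/2}

spurious: thr0.a=1 thr0.b=1 thr2.a=2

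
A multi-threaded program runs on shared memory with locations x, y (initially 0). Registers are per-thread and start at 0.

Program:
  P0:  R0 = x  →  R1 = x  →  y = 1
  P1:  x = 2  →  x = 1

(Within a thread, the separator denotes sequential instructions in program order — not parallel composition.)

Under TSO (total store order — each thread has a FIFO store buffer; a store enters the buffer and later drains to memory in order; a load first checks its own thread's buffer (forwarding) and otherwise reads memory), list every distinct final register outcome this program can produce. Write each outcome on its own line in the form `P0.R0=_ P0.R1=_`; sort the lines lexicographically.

outcome vector order: (P0.R0,P0.R1)
|TSO outcomes| = 6

P0.R0=0 P0.R1=0
P0.R0=0 P0.R1=1
P0.R0=0 P0.R1=2
P0.R0=1 P0.R1=1
P0.R0=2 P0.R1=1
P0.R0=2 P0.R1=2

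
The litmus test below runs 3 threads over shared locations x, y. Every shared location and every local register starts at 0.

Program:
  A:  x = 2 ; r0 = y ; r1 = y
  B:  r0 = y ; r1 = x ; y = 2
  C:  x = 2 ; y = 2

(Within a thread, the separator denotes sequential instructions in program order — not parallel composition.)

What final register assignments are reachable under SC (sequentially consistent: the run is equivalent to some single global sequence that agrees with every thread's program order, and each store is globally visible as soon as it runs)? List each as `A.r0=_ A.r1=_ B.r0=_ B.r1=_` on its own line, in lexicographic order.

A.r0=0 A.r1=0 B.r0=0 B.r1=0
A.r0=0 A.r1=0 B.r0=0 B.r1=2
A.r0=0 A.r1=0 B.r0=2 B.r1=2
A.r0=0 A.r1=2 B.r0=0 B.r1=0
A.r0=0 A.r1=2 B.r0=0 B.r1=2
A.r0=0 A.r1=2 B.r0=2 B.r1=2
A.r0=2 A.r1=2 B.r0=0 B.r1=0
A.r0=2 A.r1=2 B.r0=0 B.r1=2
A.r0=2 A.r1=2 B.r0=2 B.r1=2

outcome vector order: (A.r0,A.r1,B.r0,B.r1)
|SC outcomes| = 9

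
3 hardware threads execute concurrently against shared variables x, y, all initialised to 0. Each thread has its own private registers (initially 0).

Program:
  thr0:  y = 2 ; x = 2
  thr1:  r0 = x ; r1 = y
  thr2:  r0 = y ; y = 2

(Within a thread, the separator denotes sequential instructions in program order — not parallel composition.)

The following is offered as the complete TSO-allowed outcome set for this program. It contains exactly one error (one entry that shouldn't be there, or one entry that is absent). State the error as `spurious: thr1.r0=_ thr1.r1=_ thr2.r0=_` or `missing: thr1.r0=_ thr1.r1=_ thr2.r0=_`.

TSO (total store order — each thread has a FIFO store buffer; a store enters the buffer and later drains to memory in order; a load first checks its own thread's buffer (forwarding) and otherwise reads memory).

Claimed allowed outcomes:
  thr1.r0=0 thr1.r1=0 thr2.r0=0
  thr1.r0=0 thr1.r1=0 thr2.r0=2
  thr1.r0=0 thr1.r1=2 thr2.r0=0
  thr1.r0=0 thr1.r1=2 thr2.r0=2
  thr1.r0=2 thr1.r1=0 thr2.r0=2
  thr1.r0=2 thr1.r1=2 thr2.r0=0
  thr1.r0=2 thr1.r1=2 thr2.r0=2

spurious: thr1.r0=2 thr1.r1=0 thr2.r0=2

outcome vector order: (thr1.r0,thr1.r1,thr2.r0)
TSO: 6 outcomes — {0/0/0 0/0/2 0/2/0 0/2/2 2/2/0 2/2/2}
claimed∖TSO = {2/0/2}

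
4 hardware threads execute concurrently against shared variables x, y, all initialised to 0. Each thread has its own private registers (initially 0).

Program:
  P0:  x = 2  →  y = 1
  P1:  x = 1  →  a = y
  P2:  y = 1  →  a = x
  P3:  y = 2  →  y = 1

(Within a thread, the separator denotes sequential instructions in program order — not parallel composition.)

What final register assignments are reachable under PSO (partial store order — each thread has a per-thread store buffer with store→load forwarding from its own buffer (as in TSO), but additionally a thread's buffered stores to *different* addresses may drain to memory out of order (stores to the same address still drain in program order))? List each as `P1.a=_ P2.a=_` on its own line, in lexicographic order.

P1.a=0 P2.a=0
P1.a=0 P2.a=1
P1.a=0 P2.a=2
P1.a=1 P2.a=0
P1.a=1 P2.a=1
P1.a=1 P2.a=2
P1.a=2 P2.a=0
P1.a=2 P2.a=1
P1.a=2 P2.a=2

outcome vector order: (P1.a,P2.a)
|PSO outcomes| = 9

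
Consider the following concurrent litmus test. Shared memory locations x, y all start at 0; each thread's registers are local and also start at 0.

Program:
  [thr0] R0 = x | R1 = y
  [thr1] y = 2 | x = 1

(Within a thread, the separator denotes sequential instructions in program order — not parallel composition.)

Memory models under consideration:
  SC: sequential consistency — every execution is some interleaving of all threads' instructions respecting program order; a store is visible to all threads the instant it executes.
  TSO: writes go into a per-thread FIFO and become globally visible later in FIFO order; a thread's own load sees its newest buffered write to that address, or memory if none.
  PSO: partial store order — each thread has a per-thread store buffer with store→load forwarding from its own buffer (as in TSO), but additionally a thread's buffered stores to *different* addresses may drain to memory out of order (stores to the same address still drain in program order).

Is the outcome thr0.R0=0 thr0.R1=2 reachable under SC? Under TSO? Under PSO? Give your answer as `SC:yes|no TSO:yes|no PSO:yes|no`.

outcome vector order: (thr0.R0,thr0.R1)
under SC → <0 0>; <0 2>; <1 2>
under TSO → <0 0>; <0 2>; <1 2>
under PSO → <0 0>; <0 2>; <1 0>; <1 2>
target <0 2> ∈ {SC,TSO,PSO}

SC:yes TSO:yes PSO:yes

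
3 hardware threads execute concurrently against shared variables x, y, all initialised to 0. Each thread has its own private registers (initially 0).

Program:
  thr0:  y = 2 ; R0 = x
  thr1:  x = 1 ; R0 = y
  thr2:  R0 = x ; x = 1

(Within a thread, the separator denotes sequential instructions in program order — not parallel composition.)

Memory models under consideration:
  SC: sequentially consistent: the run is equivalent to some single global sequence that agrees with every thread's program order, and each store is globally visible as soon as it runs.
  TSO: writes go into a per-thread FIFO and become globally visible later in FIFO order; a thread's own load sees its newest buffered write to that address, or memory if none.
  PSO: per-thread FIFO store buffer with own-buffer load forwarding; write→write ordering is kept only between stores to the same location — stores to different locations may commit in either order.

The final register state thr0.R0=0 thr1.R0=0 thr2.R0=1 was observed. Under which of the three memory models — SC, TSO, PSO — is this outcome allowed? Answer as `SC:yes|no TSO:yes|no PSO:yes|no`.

outcome vector order: (thr0.R0,thr1.R0,thr2.R0)
SC (6): 020; 021; 100; 101; 120; 121
TSO (8): 000; 001; 020; 021; 100; 101; 120; 121
PSO (8): 000; 001; 020; 021; 100; 101; 120; 121
target 001 ∈ {TSO,PSO}

SC:no TSO:yes PSO:yes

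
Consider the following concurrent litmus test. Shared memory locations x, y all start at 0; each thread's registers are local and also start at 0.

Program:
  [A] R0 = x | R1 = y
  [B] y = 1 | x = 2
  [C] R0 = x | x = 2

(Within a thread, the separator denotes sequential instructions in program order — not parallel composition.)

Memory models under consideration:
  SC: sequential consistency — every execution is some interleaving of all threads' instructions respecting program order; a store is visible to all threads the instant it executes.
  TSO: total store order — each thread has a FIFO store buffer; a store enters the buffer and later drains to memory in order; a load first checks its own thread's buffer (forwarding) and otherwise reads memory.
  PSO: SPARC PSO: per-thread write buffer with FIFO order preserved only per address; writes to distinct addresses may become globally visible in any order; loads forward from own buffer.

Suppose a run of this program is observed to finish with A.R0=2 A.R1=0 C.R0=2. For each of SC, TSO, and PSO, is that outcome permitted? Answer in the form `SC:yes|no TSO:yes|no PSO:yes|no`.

outcome vector order: (A.R0,A.R1,C.R0)
[SC] allowed = {0/0/0, 0/0/2, 0/1/0, 0/1/2, 2/0/0, 2/1/0, 2/1/2}
[TSO] allowed = {0/0/0, 0/0/2, 0/1/0, 0/1/2, 2/0/0, 2/1/0, 2/1/2}
[PSO] allowed = {0/0/0, 0/0/2, 0/1/0, 0/1/2, 2/0/0, 2/0/2, 2/1/0, 2/1/2}
target 2/0/2 ∈ {PSO}

SC:no TSO:no PSO:yes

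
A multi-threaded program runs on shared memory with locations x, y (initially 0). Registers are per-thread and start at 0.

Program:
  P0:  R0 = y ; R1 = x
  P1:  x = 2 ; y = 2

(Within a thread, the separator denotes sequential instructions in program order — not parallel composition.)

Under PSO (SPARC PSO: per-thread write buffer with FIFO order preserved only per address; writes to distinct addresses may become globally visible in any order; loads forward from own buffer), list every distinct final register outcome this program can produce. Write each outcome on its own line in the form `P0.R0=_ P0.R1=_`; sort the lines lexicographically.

P0.R0=0 P0.R1=0
P0.R0=0 P0.R1=2
P0.R0=2 P0.R1=0
P0.R0=2 P0.R1=2

outcome vector order: (P0.R0,P0.R1)
|PSO outcomes| = 4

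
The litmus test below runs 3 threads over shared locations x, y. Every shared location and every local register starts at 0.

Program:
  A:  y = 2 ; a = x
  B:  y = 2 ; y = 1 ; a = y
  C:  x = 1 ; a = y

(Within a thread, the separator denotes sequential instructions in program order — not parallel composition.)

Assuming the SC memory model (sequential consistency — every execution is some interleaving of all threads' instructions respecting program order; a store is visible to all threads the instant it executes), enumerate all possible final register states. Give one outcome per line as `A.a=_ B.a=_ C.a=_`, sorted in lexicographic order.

A.a=0 B.a=1 C.a=1
A.a=0 B.a=1 C.a=2
A.a=0 B.a=2 C.a=2
A.a=1 B.a=1 C.a=0
A.a=1 B.a=1 C.a=1
A.a=1 B.a=1 C.a=2
A.a=1 B.a=2 C.a=0
A.a=1 B.a=2 C.a=1
A.a=1 B.a=2 C.a=2

outcome vector order: (A.a,B.a,C.a)
|SC outcomes| = 9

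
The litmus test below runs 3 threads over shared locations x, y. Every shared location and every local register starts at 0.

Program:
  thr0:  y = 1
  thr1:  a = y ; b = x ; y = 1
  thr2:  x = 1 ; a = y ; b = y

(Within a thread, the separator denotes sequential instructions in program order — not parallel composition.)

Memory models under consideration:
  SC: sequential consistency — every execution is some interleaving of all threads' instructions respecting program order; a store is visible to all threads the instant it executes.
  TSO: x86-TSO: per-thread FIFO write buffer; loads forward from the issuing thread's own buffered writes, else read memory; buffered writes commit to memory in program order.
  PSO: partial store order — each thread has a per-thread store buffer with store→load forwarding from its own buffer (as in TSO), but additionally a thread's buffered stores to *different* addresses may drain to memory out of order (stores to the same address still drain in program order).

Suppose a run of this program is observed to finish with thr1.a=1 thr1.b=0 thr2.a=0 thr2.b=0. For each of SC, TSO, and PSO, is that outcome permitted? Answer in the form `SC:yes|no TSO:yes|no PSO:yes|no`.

SC:no TSO:yes PSO:yes

outcome vector order: (thr1.a,thr1.b,thr2.a,thr2.b)
SC (10): 0000 0001 0011 0100 0101 0111 1011 1100 1101 1111
TSO (12): 0000 0001 0011 0100 0101 0111 1000 1001 1011 1100 1101 1111
PSO (12): 0000 0001 0011 0100 0101 0111 1000 1001 1011 1100 1101 1111
target 1000 ∈ {TSO,PSO}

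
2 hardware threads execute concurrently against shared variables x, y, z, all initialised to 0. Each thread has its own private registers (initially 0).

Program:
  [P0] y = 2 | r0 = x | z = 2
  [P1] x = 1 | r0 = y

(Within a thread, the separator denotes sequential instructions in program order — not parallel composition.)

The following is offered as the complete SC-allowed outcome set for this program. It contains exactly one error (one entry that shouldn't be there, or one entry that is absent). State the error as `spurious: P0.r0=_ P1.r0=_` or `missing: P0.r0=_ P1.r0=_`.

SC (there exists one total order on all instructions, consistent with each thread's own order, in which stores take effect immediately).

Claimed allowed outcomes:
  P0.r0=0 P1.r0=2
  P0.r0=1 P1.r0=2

outcome vector order: (P0.r0,P1.r0)
under SC → <0 2>; <1 0>; <1 2>
SC∖claimed = {<1 0>}

missing: P0.r0=1 P1.r0=0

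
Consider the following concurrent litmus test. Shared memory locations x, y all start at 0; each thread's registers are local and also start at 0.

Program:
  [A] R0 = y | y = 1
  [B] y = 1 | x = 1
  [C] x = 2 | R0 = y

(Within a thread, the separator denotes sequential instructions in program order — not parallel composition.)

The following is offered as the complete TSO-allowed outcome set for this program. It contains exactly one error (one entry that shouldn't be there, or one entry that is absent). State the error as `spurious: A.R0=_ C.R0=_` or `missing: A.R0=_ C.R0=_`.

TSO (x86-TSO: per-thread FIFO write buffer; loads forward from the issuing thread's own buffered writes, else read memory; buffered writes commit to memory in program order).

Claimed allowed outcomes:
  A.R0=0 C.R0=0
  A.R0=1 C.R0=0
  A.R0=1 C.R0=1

missing: A.R0=0 C.R0=1

outcome vector order: (A.R0,C.R0)
under TSO → <0 0>, <0 1>, <1 0>, <1 1>
TSO∖claimed = {<0 1>}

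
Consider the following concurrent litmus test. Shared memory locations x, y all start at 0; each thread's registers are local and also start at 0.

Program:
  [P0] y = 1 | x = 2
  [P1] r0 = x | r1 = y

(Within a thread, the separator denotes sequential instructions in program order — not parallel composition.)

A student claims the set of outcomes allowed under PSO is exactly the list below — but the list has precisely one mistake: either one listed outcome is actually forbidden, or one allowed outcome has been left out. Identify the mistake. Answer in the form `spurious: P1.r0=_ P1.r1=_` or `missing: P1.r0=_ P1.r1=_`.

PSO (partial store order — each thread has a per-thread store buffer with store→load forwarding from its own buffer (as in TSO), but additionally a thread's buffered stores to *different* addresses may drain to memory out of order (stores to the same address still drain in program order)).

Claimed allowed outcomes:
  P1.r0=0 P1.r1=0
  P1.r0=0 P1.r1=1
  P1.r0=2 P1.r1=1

missing: P1.r0=2 P1.r1=0

outcome vector order: (P1.r0,P1.r1)
under PSO → (0,0), (0,1), (2,0), (2,1)
PSO∖claimed = {(2,0)}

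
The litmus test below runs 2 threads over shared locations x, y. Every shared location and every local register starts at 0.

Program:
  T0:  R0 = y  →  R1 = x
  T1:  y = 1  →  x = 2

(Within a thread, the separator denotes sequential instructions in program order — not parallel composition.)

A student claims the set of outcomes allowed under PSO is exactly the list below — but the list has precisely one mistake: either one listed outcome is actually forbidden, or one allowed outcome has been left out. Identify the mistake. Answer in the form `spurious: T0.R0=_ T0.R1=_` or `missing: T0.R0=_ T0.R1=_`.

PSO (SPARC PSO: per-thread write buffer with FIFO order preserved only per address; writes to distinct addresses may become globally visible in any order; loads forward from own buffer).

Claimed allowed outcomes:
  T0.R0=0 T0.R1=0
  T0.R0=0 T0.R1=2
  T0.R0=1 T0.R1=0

missing: T0.R0=1 T0.R1=2

outcome vector order: (T0.R0,T0.R1)
PSO (4): <0 0> <0 2> <1 0> <1 2>
PSO∖claimed = {<1 2>}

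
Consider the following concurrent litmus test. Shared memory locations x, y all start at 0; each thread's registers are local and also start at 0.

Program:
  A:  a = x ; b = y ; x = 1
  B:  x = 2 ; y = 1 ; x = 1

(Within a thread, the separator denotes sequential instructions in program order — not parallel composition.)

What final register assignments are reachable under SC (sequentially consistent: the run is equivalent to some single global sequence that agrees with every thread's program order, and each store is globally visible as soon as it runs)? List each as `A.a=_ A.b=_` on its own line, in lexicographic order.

A.a=0 A.b=0
A.a=0 A.b=1
A.a=1 A.b=1
A.a=2 A.b=0
A.a=2 A.b=1

outcome vector order: (A.a,A.b)
|SC outcomes| = 5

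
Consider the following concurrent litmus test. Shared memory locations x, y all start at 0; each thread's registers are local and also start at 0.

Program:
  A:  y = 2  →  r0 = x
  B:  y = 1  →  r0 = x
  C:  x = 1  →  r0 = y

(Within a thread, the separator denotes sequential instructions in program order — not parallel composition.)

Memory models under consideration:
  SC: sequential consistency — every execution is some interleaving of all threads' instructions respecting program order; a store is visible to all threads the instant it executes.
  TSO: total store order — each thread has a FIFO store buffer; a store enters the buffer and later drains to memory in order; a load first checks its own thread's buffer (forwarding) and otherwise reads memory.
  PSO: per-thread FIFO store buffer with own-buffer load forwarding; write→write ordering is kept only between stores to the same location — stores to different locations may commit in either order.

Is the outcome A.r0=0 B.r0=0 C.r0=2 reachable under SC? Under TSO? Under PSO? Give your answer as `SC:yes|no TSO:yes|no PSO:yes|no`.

SC:yes TSO:yes PSO:yes

outcome vector order: (A.r0,B.r0,C.r0)
SC: 9 outcomes — {0/0/1; 0/0/2; 0/1/1; 0/1/2; 1/0/1; 1/0/2; 1/1/0; 1/1/1; 1/1/2}
TSO: 12 outcomes — {0/0/0; 0/0/1; 0/0/2; 0/1/0; 0/1/1; 0/1/2; 1/0/0; 1/0/1; 1/0/2; 1/1/0; 1/1/1; 1/1/2}
PSO: 12 outcomes — {0/0/0; 0/0/1; 0/0/2; 0/1/0; 0/1/1; 0/1/2; 1/0/0; 1/0/1; 1/0/2; 1/1/0; 1/1/1; 1/1/2}
target 0/0/2 ∈ {SC,TSO,PSO}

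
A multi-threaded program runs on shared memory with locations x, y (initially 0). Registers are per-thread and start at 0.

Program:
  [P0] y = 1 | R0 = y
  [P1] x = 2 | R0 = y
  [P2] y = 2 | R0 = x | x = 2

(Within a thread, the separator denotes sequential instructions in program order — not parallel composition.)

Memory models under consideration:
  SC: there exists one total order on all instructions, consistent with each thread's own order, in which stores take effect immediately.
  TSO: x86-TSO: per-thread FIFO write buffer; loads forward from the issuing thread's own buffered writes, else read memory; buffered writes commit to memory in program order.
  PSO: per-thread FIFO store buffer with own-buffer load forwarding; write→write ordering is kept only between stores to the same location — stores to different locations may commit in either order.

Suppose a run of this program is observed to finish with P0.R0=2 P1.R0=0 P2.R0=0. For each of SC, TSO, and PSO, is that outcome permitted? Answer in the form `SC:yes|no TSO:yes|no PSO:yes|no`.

outcome vector order: (P0.R0,P1.R0,P2.R0)
under SC → <1 0 2>, <1 1 0>, <1 1 2>, <1 2 0>, <1 2 2>, <2 0 2>, <2 1 2>, <2 2 0>, <2 2 2>
under TSO → <1 0 0>, <1 0 2>, <1 1 0>, <1 1 2>, <1 2 0>, <1 2 2>, <2 0 0>, <2 0 2>, <2 1 0>, <2 1 2>, <2 2 0>, <2 2 2>
under PSO → <1 0 0>, <1 0 2>, <1 1 0>, <1 1 2>, <1 2 0>, <1 2 2>, <2 0 0>, <2 0 2>, <2 1 0>, <2 1 2>, <2 2 0>, <2 2 2>
target <2 0 0> ∈ {TSO,PSO}

SC:no TSO:yes PSO:yes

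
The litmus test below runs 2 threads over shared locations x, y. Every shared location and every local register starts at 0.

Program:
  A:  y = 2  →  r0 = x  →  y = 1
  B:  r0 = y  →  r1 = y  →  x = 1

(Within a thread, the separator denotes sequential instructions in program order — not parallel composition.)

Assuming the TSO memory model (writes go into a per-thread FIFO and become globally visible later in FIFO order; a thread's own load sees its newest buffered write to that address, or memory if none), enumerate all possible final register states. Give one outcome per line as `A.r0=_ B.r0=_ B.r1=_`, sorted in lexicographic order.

outcome vector order: (A.r0,B.r0,B.r1)
|TSO outcomes| = 9

A.r0=0 B.r0=0 B.r1=0
A.r0=0 B.r0=0 B.r1=1
A.r0=0 B.r0=0 B.r1=2
A.r0=0 B.r0=1 B.r1=1
A.r0=0 B.r0=2 B.r1=1
A.r0=0 B.r0=2 B.r1=2
A.r0=1 B.r0=0 B.r1=0
A.r0=1 B.r0=0 B.r1=2
A.r0=1 B.r0=2 B.r1=2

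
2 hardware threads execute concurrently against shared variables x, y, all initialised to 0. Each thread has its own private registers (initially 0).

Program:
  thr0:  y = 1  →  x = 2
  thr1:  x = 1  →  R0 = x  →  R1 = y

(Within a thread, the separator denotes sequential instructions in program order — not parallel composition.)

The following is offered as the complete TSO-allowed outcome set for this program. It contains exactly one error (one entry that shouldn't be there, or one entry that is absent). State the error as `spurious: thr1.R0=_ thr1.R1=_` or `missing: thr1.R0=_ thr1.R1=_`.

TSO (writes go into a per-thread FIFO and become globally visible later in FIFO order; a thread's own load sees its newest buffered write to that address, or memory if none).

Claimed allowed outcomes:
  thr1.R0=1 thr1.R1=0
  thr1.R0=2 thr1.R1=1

missing: thr1.R0=1 thr1.R1=1

outcome vector order: (thr1.R0,thr1.R1)
[TSO] allowed = {<1 0>, <1 1>, <2 1>}
TSO∖claimed = {<1 1>}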